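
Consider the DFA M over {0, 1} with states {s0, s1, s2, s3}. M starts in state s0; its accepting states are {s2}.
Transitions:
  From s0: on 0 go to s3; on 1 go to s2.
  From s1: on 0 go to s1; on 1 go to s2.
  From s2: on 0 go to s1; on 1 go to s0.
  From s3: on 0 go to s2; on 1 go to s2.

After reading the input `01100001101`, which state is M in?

s0 --0--> s3
s3 --1--> s2
s2 --1--> s0
s0 --0--> s3
s3 --0--> s2
s2 --0--> s1
s1 --0--> s1
s1 --1--> s2
s2 --1--> s0
s0 --0--> s3
s3 --1--> s2

s2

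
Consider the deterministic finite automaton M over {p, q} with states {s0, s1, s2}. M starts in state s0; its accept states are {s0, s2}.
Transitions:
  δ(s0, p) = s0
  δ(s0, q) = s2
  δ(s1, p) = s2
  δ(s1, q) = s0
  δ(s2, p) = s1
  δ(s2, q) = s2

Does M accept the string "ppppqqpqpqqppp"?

s0 --p--> s0
s0 --p--> s0
s0 --p--> s0
s0 --p--> s0
s0 --q--> s2
s2 --q--> s2
s2 --p--> s1
s1 --q--> s0
s0 --p--> s0
s0 --q--> s2
s2 --q--> s2
s2 --p--> s1
s1 --p--> s2
s2 --p--> s1
End in state s1, which is not an accepting state.

rejected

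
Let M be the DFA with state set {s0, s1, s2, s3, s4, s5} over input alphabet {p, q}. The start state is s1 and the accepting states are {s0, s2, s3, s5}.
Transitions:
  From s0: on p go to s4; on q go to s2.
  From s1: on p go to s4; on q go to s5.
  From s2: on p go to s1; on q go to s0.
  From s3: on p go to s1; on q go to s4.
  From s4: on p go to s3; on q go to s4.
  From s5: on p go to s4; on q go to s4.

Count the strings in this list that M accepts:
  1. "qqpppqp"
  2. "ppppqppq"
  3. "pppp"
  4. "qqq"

"qqpppqp": accepted
"ppppqppq": accepted
"pppp": rejected
"qqq": rejected

2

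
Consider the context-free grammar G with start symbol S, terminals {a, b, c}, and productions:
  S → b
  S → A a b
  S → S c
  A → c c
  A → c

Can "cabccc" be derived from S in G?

yes

S ⇒ Sc ⇒ Scc ⇒ Sccc ⇒ Aabccc ⇒ cabccc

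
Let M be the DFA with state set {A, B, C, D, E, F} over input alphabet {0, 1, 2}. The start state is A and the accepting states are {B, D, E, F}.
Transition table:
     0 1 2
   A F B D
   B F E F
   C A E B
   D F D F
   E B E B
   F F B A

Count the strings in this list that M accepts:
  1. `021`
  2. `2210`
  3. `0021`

3

`021`: accepted
`2210`: accepted
`0021`: accepted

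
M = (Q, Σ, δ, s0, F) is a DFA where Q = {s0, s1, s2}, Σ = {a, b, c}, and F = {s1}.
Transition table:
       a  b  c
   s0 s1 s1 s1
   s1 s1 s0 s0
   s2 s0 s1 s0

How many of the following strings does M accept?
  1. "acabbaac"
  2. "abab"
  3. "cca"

1

"acabbaac": rejected
"abab": rejected
"cca": accepted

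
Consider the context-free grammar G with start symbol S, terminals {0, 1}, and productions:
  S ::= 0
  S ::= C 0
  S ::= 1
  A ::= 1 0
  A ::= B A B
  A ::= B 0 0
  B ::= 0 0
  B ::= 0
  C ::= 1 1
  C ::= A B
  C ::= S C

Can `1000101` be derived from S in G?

no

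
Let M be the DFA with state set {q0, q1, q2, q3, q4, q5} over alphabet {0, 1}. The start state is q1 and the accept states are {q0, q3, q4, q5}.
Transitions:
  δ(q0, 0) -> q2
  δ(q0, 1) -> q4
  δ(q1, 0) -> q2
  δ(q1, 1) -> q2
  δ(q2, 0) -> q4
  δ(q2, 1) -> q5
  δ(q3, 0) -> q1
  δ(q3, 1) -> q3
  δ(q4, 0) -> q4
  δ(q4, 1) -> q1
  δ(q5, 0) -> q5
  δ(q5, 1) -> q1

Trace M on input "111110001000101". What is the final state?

q1 --1--> q2
q2 --1--> q5
q5 --1--> q1
q1 --1--> q2
q2 --1--> q5
q5 --0--> q5
q5 --0--> q5
q5 --0--> q5
q5 --1--> q1
q1 --0--> q2
q2 --0--> q4
q4 --0--> q4
q4 --1--> q1
q1 --0--> q2
q2 --1--> q5

q5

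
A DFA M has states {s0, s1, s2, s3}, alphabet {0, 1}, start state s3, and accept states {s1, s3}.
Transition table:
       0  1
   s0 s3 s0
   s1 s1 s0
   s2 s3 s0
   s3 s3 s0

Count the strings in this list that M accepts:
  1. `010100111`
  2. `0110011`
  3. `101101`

`010100111`: rejected
`0110011`: rejected
`101101`: rejected

0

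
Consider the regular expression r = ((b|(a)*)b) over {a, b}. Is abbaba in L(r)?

No split of abbaba into u·v has (b|(a)*) matching u and b matching v.

no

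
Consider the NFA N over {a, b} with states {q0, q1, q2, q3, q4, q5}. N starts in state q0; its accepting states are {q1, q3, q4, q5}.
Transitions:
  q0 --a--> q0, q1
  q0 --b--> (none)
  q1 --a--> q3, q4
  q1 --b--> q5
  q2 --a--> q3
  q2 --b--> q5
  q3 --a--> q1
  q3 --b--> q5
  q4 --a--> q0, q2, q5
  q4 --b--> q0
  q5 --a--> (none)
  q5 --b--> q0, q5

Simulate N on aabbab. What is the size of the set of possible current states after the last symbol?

Start: {q0}
read a: {q0, q1}
read a: {q0, q1, q3, q4}
read b: {q0, q5}
read b: {q0, q5}
read a: {q0, q1}
read b: {q5}
Final reachable set {q5} has 1 state.

1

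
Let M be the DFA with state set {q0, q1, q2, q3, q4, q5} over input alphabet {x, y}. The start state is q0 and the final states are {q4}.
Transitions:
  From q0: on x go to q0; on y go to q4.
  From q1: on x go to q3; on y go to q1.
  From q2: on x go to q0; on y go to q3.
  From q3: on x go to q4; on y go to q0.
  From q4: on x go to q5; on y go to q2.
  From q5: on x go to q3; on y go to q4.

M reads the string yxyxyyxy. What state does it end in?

q4

q0 --y--> q4
q4 --x--> q5
q5 --y--> q4
q4 --x--> q5
q5 --y--> q4
q4 --y--> q2
q2 --x--> q0
q0 --y--> q4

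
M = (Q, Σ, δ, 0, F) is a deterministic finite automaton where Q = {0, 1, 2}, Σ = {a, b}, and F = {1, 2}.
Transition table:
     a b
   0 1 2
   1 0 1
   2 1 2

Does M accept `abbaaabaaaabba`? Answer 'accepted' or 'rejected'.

0 --a--> 1
1 --b--> 1
1 --b--> 1
1 --a--> 0
0 --a--> 1
1 --a--> 0
0 --b--> 2
2 --a--> 1
1 --a--> 0
0 --a--> 1
1 --a--> 0
0 --b--> 2
2 --b--> 2
2 --a--> 1
End in state 1, which is an accepting state.

accepted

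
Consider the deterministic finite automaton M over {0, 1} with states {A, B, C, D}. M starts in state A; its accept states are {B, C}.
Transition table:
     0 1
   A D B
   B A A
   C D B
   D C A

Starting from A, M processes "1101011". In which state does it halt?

B

A --1--> B
B --1--> A
A --0--> D
D --1--> A
A --0--> D
D --1--> A
A --1--> B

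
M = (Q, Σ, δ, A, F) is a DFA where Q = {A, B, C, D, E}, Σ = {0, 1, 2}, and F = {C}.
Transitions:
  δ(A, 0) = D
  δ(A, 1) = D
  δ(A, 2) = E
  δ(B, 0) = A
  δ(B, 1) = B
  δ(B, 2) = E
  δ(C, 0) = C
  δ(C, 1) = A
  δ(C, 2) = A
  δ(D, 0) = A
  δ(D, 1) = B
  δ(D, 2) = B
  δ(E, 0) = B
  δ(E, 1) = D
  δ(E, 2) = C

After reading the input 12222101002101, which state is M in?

D

A --1--> D
D --2--> B
B --2--> E
E --2--> C
C --2--> A
A --1--> D
D --0--> A
A --1--> D
D --0--> A
A --0--> D
D --2--> B
B --1--> B
B --0--> A
A --1--> D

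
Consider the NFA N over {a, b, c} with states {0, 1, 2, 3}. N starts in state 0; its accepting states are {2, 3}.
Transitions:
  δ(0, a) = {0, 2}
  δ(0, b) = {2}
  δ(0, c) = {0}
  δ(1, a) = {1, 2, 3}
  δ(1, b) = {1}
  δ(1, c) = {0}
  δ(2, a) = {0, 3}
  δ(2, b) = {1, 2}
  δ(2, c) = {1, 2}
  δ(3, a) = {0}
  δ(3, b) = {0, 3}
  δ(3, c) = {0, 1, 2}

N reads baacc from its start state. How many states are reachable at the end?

Start: {0}
read b: {2}
read a: {0, 3}
read a: {0, 2}
read c: {0, 1, 2}
read c: {0, 1, 2}
Final reachable set {0, 1, 2} has 3 states.

3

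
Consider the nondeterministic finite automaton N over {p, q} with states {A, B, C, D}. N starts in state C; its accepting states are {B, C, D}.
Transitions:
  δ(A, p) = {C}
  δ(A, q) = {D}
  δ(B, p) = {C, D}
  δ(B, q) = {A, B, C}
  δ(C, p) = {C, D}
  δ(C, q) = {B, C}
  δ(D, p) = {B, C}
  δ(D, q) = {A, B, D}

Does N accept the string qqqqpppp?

Start: {C}
read q: {B, C}
read q: {A, B, C}
read q: {A, B, C, D}
read q: {A, B, C, D}
read p: {B, C, D}
read p: {B, C, D}
read p: {B, C, D}
read p: {B, C, D}
Reachable ∩ accepting = {B, C, D} — nonempty.

accepted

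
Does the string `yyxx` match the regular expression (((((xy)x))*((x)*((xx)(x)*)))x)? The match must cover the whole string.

no

No split of yyxx into u·v has ((((xy)x))*((x)*((xx)(x)*))) matching u and x matching v.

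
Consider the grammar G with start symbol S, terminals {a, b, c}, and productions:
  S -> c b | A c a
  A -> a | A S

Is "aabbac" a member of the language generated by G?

no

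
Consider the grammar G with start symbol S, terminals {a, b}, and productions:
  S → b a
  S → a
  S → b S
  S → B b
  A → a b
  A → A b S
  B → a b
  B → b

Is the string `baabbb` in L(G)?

no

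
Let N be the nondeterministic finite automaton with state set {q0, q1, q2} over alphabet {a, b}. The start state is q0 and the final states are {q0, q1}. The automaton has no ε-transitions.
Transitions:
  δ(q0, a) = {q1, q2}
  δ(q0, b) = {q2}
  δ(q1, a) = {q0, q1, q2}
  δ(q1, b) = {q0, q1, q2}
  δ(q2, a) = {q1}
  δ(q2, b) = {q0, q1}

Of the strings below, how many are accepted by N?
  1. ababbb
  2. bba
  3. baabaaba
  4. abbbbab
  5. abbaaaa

ababbb: accepted
bba: accepted
baabaaba: accepted
abbbbab: accepted
abbaaaa: accepted

5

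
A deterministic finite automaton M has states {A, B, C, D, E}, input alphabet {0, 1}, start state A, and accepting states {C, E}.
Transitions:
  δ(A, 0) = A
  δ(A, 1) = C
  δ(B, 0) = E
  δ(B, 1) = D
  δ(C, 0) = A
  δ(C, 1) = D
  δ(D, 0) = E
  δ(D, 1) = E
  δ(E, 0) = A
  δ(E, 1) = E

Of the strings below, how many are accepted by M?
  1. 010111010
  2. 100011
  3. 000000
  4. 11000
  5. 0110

1

010111010: rejected
100011: rejected
000000: rejected
11000: rejected
0110: accepted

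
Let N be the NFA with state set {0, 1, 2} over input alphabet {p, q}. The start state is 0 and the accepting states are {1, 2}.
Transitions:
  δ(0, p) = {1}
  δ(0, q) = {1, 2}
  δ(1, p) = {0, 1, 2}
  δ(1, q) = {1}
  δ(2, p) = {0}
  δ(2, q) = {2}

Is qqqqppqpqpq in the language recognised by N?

Start: {0}
read q: {1, 2}
read q: {1, 2}
read q: {1, 2}
read q: {1, 2}
read p: {0, 1, 2}
read p: {0, 1, 2}
read q: {1, 2}
read p: {0, 1, 2}
read q: {1, 2}
read p: {0, 1, 2}
read q: {1, 2}
Reachable ∩ accepting = {1, 2} — nonempty.

accepted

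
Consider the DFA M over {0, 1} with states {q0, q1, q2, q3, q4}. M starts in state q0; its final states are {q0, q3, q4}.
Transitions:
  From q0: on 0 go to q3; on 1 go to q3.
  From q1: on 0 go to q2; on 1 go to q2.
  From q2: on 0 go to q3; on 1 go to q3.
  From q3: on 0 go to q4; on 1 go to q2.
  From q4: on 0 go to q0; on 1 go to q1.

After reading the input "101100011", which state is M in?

q2

q0 --1--> q3
q3 --0--> q4
q4 --1--> q1
q1 --1--> q2
q2 --0--> q3
q3 --0--> q4
q4 --0--> q0
q0 --1--> q3
q3 --1--> q2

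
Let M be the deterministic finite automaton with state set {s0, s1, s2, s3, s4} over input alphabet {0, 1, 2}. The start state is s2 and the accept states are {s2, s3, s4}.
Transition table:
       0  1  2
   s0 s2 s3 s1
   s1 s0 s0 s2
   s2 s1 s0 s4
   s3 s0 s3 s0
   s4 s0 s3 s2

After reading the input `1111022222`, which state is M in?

s2 --1--> s0
s0 --1--> s3
s3 --1--> s3
s3 --1--> s3
s3 --0--> s0
s0 --2--> s1
s1 --2--> s2
s2 --2--> s4
s4 --2--> s2
s2 --2--> s4

s4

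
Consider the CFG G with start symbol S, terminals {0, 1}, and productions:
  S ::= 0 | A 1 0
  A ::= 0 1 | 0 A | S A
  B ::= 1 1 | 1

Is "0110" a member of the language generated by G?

S ⇒ A10 ⇒ 0110

yes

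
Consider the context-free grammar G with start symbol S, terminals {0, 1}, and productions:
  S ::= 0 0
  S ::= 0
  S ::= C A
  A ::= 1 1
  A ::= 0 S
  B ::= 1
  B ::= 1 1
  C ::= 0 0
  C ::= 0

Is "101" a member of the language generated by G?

no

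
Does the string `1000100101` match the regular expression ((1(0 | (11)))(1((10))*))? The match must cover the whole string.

no

No split of 1000100101 into u·v has (1(0|(11))) matching u and (1((10))*) matching v.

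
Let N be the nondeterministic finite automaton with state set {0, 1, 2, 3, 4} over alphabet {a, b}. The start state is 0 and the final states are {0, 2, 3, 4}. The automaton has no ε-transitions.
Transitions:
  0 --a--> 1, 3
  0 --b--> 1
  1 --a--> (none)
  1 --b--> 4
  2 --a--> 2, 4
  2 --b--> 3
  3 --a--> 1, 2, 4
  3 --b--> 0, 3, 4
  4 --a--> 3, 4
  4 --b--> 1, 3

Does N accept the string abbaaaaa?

accepted

Start: {0}
read a: {1, 3}
read b: {0, 3, 4}
read b: {0, 1, 3, 4}
read a: {1, 2, 3, 4}
read a: {1, 2, 3, 4}
read a: {1, 2, 3, 4}
read a: {1, 2, 3, 4}
read a: {1, 2, 3, 4}
Reachable ∩ accepting = {2, 3, 4} — nonempty.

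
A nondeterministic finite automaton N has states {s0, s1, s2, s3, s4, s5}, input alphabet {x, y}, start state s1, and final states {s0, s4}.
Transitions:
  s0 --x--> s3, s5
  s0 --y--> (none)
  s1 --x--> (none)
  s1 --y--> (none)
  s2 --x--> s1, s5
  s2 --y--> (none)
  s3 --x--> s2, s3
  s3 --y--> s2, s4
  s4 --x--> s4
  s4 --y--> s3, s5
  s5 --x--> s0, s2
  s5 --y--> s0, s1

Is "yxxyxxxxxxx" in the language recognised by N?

rejected

Start: {s1}
read y: {}
The reachable set is empty and stays empty for the remaining 10 symbols.
Reachable ∩ accepting = {} — empty.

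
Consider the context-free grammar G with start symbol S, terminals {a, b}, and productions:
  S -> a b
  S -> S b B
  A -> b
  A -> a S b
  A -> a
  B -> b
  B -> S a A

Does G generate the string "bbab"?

no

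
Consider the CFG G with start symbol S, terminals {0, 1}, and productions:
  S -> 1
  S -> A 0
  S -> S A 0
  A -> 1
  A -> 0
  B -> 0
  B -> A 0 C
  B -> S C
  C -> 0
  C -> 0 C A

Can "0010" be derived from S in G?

S ⇒ SA0 ⇒ A0A0 ⇒ 00A0 ⇒ 0010

yes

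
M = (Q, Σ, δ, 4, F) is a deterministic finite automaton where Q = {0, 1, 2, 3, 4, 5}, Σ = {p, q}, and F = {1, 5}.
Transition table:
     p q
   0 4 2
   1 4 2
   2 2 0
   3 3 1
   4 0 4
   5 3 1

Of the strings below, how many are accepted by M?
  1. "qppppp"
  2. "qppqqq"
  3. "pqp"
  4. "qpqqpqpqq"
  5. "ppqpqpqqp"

"qppppp": rejected
"qppqqq": rejected
"pqp": rejected
"qpqqpqpqq": rejected
"ppqpqpqqp": rejected

0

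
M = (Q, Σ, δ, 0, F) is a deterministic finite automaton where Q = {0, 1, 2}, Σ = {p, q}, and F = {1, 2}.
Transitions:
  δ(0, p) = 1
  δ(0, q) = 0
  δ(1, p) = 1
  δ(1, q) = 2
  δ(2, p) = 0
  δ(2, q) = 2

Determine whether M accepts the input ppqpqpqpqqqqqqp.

0 --p--> 1
1 --p--> 1
1 --q--> 2
2 --p--> 0
0 --q--> 0
0 --p--> 1
1 --q--> 2
2 --p--> 0
0 --q--> 0
0 --q--> 0
0 --q--> 0
0 --q--> 0
0 --q--> 0
0 --q--> 0
0 --p--> 1
End in state 1, which is an accepting state.

accepted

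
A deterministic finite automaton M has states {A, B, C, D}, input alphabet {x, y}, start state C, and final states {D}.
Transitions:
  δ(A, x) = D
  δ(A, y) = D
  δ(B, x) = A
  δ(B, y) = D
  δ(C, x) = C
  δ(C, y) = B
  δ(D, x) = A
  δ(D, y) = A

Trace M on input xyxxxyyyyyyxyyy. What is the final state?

C --x--> C
C --y--> B
B --x--> A
A --x--> D
D --x--> A
A --y--> D
D --y--> A
A --y--> D
D --y--> A
A --y--> D
D --y--> A
A --x--> D
D --y--> A
A --y--> D
D --y--> A

A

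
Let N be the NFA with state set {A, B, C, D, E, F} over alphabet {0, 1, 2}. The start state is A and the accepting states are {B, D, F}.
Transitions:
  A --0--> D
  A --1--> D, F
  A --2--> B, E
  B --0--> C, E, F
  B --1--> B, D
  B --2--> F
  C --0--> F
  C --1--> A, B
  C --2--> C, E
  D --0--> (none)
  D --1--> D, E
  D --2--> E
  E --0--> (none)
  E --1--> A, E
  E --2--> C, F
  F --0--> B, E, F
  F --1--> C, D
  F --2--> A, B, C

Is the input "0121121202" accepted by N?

Start: {A}
read 0: {D}
read 1: {D, E}
read 2: {C, E, F}
read 1: {A, B, C, D, E}
read 1: {A, B, D, E, F}
read 2: {A, B, C, E, F}
read 1: {A, B, C, D, E, F}
read 2: {A, B, C, E, F}
read 0: {B, C, D, E, F}
read 2: {A, B, C, E, F}
Reachable ∩ accepting = {B, F} — nonempty.

accepted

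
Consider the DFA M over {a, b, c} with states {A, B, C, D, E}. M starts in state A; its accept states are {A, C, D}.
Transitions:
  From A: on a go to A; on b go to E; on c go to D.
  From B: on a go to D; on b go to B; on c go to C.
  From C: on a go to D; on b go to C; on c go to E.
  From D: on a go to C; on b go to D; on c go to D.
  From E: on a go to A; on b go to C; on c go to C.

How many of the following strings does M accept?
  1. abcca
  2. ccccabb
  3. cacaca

abcca: accepted
ccccabb: accepted
cacaca: accepted

3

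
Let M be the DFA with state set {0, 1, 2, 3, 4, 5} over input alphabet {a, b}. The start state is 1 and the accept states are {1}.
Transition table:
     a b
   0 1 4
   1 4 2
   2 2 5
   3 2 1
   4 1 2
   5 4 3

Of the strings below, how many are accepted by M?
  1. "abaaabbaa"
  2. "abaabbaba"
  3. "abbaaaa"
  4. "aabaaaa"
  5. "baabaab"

1

"abaaabbaa": rejected
"abaabbaba": rejected
"abbaaaa": accepted
"aabaaaa": rejected
"baabaab": rejected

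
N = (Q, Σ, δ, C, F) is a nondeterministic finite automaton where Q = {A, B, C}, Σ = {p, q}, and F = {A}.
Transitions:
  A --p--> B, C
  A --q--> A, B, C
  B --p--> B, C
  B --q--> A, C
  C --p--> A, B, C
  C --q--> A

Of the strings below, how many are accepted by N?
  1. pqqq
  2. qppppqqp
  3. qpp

pqqq: accepted
qppppqqp: accepted
qpp: accepted

3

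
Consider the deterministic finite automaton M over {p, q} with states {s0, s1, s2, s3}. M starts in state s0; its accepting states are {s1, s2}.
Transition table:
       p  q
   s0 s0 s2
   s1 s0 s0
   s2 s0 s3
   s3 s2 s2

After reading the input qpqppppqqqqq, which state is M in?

s2

s0 --q--> s2
s2 --p--> s0
s0 --q--> s2
s2 --p--> s0
s0 --p--> s0
s0 --p--> s0
s0 --p--> s0
s0 --q--> s2
s2 --q--> s3
s3 --q--> s2
s2 --q--> s3
s3 --q--> s2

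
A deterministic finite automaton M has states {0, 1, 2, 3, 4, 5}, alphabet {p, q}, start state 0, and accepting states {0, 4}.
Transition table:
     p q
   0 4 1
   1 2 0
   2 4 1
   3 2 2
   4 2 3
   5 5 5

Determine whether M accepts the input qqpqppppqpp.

0 --q--> 1
1 --q--> 0
0 --p--> 4
4 --q--> 3
3 --p--> 2
2 --p--> 4
4 --p--> 2
2 --p--> 4
4 --q--> 3
3 --p--> 2
2 --p--> 4
End in state 4, which is an accepting state.

accepted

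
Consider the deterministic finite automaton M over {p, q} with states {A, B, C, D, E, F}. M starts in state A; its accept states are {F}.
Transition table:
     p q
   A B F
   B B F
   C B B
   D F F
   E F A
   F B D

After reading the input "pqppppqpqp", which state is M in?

A --p--> B
B --q--> F
F --p--> B
B --p--> B
B --p--> B
B --p--> B
B --q--> F
F --p--> B
B --q--> F
F --p--> B

B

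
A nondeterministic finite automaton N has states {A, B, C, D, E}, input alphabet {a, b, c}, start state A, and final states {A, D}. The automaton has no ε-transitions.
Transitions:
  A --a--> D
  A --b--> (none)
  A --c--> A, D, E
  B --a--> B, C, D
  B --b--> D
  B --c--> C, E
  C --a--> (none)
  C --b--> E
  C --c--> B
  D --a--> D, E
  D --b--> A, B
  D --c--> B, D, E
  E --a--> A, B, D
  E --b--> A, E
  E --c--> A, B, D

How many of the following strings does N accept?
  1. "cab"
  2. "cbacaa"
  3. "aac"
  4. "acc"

4

"cab": accepted
"cbacaa": accepted
"aac": accepted
"acc": accepted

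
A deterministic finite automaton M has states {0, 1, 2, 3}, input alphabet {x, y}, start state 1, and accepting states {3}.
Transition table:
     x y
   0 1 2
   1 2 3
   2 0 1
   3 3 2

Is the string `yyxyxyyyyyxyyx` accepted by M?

accepted

1 --y--> 3
3 --y--> 2
2 --x--> 0
0 --y--> 2
2 --x--> 0
0 --y--> 2
2 --y--> 1
1 --y--> 3
3 --y--> 2
2 --y--> 1
1 --x--> 2
2 --y--> 1
1 --y--> 3
3 --x--> 3
End in state 3, which is an accepting state.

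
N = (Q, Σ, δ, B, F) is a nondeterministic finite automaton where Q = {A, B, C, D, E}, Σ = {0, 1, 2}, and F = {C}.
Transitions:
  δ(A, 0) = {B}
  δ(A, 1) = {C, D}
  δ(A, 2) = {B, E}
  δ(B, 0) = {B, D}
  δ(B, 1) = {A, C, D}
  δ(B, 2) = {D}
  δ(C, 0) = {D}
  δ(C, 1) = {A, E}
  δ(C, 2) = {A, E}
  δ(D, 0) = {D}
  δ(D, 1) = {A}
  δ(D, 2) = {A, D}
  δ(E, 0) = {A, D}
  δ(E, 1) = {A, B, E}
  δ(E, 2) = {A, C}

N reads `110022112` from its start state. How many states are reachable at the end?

5

Start: {B}
read 1: {A, C, D}
read 1: {A, C, D, E}
read 0: {A, B, D}
read 0: {B, D}
read 2: {A, D}
read 2: {A, B, D, E}
read 1: {A, B, C, D, E}
read 1: {A, B, C, D, E}
read 2: {A, B, C, D, E}
Final reachable set {A, B, C, D, E} has 5 states.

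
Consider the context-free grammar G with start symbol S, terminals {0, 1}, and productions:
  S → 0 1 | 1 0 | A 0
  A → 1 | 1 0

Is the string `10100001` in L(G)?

no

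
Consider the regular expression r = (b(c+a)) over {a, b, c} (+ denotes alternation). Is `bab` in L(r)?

No split of bab into u·v has b matching u and (c+a) matching v.

no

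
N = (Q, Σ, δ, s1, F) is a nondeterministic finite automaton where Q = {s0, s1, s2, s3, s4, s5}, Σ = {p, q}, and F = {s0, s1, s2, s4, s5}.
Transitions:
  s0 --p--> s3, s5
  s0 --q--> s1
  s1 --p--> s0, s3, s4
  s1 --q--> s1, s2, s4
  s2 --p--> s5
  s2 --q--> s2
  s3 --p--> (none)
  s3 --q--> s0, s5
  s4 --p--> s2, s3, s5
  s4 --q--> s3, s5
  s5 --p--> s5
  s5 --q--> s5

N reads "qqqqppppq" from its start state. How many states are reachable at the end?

Start: {s1}
read q: {s1, s2, s4}
read q: {s1, s2, s3, s4, s5}
read q: {s0, s1, s2, s3, s4, s5}
read q: {s0, s1, s2, s3, s4, s5}
read p: {s0, s2, s3, s4, s5}
read p: {s2, s3, s5}
read p: {s5}
read p: {s5}
read q: {s5}
Final reachable set {s5} has 1 state.

1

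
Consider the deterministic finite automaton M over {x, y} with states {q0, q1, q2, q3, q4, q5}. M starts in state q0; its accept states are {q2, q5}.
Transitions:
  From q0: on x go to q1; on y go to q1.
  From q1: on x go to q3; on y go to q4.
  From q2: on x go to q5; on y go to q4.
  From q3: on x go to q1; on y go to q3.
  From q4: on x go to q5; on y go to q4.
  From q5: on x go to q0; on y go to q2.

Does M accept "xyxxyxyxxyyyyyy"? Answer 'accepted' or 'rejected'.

rejected

q0 --x--> q1
q1 --y--> q4
q4 --x--> q5
q5 --x--> q0
q0 --y--> q1
q1 --x--> q3
q3 --y--> q3
q3 --x--> q1
q1 --x--> q3
q3 --y--> q3
q3 --y--> q3
q3 --y--> q3
q3 --y--> q3
q3 --y--> q3
q3 --y--> q3
End in state q3, which is not an accepting state.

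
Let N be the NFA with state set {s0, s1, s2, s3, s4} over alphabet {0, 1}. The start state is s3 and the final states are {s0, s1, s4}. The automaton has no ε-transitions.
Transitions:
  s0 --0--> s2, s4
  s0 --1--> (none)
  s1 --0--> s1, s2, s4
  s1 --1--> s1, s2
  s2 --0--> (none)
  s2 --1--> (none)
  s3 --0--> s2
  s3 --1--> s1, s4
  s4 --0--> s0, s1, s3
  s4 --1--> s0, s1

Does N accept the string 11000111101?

accepted

Start: {s3}
read 1: {s1, s4}
read 1: {s0, s1, s2}
read 0: {s1, s2, s4}
read 0: {s0, s1, s2, s3, s4}
read 0: {s0, s1, s2, s3, s4}
read 1: {s0, s1, s2, s4}
read 1: {s0, s1, s2}
read 1: {s1, s2}
read 1: {s1, s2}
read 0: {s1, s2, s4}
read 1: {s0, s1, s2}
Reachable ∩ accepting = {s0, s1} — nonempty.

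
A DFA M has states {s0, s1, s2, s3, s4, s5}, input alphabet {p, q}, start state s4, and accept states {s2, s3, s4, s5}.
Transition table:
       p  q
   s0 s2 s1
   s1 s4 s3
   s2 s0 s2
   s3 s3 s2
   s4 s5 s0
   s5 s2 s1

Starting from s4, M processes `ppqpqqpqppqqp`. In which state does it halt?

s4 --p--> s5
s5 --p--> s2
s2 --q--> s2
s2 --p--> s0
s0 --q--> s1
s1 --q--> s3
s3 --p--> s3
s3 --q--> s2
s2 --p--> s0
s0 --p--> s2
s2 --q--> s2
s2 --q--> s2
s2 --p--> s0

s0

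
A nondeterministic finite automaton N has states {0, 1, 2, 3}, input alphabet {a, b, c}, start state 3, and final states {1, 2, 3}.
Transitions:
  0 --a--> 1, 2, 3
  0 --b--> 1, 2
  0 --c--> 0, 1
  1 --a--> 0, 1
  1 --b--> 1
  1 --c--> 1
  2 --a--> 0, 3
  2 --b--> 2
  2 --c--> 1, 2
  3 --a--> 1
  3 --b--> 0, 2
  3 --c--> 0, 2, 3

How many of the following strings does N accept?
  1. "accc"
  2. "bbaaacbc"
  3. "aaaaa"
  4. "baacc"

4

"accc": accepted
"bbaaacbc": accepted
"aaaaa": accepted
"baacc": accepted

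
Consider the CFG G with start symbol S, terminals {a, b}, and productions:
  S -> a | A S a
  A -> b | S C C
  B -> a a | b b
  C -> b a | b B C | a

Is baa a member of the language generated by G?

S ⇒ ASa ⇒ bSa ⇒ baa

yes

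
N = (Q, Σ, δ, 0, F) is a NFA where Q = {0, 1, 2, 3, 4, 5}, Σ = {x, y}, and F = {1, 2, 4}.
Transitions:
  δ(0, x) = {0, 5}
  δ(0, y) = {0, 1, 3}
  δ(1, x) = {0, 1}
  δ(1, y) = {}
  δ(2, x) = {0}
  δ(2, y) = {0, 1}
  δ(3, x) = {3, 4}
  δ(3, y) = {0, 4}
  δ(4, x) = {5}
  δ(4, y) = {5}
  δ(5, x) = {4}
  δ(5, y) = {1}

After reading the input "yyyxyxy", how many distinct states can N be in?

5

Start: {0}
read y: {0, 1, 3}
read y: {0, 1, 3, 4}
read y: {0, 1, 3, 4, 5}
read x: {0, 1, 3, 4, 5}
read y: {0, 1, 3, 4, 5}
read x: {0, 1, 3, 4, 5}
read y: {0, 1, 3, 4, 5}
Final reachable set {0, 1, 3, 4, 5} has 5 states.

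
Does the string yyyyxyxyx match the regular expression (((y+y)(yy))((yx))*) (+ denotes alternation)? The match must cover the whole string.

Split as yyy·yxyxyx: ((y+y)(yy)) matches yyy and ((yx))* matches yxyxyx.

yes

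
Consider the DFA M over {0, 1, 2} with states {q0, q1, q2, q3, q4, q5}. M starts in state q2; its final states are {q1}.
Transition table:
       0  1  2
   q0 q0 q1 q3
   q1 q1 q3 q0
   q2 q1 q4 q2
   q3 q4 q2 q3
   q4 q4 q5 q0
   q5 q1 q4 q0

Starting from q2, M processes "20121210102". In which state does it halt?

q2 --2--> q2
q2 --0--> q1
q1 --1--> q3
q3 --2--> q3
q3 --1--> q2
q2 --2--> q2
q2 --1--> q4
q4 --0--> q4
q4 --1--> q5
q5 --0--> q1
q1 --2--> q0

q0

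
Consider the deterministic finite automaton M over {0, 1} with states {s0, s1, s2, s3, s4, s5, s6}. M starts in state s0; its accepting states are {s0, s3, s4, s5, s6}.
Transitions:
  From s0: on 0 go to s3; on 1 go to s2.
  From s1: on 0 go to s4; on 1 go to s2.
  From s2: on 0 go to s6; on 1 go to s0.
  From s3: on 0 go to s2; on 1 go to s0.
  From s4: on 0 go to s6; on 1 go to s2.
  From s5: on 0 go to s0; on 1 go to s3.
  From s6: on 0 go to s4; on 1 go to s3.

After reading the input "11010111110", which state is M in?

s0 --1--> s2
s2 --1--> s0
s0 --0--> s3
s3 --1--> s0
s0 --0--> s3
s3 --1--> s0
s0 --1--> s2
s2 --1--> s0
s0 --1--> s2
s2 --1--> s0
s0 --0--> s3

s3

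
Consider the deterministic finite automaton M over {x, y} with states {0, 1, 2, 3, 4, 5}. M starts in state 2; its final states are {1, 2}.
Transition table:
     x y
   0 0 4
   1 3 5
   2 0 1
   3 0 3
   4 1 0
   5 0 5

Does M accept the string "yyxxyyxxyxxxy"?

2 --y--> 1
1 --y--> 5
5 --x--> 0
0 --x--> 0
0 --y--> 4
4 --y--> 0
0 --x--> 0
0 --x--> 0
0 --y--> 4
4 --x--> 1
1 --x--> 3
3 --x--> 0
0 --y--> 4
End in state 4, which is not an accepting state.

rejected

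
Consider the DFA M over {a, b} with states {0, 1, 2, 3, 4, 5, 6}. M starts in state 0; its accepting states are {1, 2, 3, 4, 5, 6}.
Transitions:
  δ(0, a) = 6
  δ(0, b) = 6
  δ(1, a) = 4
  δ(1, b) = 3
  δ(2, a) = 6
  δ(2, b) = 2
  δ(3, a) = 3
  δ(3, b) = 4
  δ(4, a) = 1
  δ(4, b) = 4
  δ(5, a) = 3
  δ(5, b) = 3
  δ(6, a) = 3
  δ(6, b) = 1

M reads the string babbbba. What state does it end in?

0 --b--> 6
6 --a--> 3
3 --b--> 4
4 --b--> 4
4 --b--> 4
4 --b--> 4
4 --a--> 1

1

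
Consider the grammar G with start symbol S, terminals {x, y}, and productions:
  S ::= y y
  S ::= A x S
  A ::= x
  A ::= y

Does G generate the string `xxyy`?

S ⇒ AxS ⇒ xxS ⇒ xxyy

yes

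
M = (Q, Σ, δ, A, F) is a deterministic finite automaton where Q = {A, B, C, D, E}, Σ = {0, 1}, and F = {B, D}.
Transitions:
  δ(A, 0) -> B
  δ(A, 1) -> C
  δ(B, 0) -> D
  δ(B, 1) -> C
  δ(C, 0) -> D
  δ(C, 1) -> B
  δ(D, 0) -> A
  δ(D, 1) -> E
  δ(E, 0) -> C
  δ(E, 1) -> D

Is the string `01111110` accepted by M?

accepted

A --0--> B
B --1--> C
C --1--> B
B --1--> C
C --1--> B
B --1--> C
C --1--> B
B --0--> D
End in state D, which is an accepting state.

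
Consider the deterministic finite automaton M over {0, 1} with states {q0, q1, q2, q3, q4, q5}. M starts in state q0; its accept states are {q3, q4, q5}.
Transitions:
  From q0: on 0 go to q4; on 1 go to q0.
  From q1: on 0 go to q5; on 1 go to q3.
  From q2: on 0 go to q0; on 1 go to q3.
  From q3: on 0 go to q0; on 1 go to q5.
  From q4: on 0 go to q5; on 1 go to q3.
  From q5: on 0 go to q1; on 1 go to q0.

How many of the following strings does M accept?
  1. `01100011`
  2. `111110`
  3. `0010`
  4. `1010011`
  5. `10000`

5

`01100011`: accepted
`111110`: accepted
`0010`: accepted
`1010011`: accepted
`10000`: accepted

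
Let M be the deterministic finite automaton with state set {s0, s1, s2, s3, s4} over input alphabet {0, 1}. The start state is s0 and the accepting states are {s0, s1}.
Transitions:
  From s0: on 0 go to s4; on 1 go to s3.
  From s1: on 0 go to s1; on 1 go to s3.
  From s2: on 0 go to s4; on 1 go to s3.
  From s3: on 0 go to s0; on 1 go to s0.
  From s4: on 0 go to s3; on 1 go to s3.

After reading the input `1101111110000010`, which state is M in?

s0 --1--> s3
s3 --1--> s0
s0 --0--> s4
s4 --1--> s3
s3 --1--> s0
s0 --1--> s3
s3 --1--> s0
s0 --1--> s3
s3 --1--> s0
s0 --0--> s4
s4 --0--> s3
s3 --0--> s0
s0 --0--> s4
s4 --0--> s3
s3 --1--> s0
s0 --0--> s4

s4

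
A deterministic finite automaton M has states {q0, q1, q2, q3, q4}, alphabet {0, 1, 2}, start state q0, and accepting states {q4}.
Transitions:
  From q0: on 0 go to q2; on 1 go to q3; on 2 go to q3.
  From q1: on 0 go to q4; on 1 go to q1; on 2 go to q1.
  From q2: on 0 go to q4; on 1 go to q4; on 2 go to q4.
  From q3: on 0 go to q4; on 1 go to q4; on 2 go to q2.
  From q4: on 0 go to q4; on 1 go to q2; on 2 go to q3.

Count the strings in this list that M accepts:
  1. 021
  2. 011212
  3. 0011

021: rejected
011212: accepted
0011: accepted

2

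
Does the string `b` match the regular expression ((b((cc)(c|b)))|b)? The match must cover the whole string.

The right alternative b matches b.

yes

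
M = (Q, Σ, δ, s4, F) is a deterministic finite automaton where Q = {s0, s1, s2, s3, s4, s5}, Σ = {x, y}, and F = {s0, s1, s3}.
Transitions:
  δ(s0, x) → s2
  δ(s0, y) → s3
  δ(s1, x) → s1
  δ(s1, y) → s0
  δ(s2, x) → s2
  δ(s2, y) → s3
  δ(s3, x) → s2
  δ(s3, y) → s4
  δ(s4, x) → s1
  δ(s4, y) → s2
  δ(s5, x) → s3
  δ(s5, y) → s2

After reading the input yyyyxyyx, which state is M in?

s4 --y--> s2
s2 --y--> s3
s3 --y--> s4
s4 --y--> s2
s2 --x--> s2
s2 --y--> s3
s3 --y--> s4
s4 --x--> s1

s1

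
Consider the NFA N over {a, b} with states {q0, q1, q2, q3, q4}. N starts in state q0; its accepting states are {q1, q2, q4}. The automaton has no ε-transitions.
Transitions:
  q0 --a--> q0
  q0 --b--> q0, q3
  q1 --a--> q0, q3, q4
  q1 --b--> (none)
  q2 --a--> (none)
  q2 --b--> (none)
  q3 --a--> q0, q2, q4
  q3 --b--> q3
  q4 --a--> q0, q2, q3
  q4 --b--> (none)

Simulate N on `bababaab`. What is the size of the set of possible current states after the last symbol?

2

Start: {q0}
read b: {q0, q3}
read a: {q0, q2, q4}
read b: {q0, q3}
read a: {q0, q2, q4}
read b: {q0, q3}
read a: {q0, q2, q4}
read a: {q0, q2, q3}
read b: {q0, q3}
Final reachable set {q0, q3} has 2 states.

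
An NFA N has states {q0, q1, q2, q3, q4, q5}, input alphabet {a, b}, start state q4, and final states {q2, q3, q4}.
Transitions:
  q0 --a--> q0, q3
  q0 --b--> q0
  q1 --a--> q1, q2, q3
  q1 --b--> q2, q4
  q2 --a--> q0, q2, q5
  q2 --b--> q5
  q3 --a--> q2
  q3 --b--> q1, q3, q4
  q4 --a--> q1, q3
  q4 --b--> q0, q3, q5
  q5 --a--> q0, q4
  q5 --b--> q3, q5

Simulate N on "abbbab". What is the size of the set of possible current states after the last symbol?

Start: {q4}
read a: {q1, q3}
read b: {q1, q2, q3, q4}
read b: {q0, q1, q2, q3, q4, q5}
read b: {q0, q1, q2, q3, q4, q5}
read a: {q0, q1, q2, q3, q4, q5}
read b: {q0, q1, q2, q3, q4, q5}
Final reachable set {q0, q1, q2, q3, q4, q5} has 6 states.

6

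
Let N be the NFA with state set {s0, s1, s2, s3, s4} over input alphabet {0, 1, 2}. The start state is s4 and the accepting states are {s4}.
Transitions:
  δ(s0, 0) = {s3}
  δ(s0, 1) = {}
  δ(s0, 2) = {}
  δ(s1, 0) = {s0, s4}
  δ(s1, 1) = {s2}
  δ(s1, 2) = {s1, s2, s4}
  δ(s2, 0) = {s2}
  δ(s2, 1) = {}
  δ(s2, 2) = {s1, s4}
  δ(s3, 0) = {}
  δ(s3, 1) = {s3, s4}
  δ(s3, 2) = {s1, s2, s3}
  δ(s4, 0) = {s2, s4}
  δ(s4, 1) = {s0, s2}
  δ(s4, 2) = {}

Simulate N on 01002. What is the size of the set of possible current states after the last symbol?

2

Start: {s4}
read 0: {s2, s4}
read 1: {s0, s2}
read 0: {s2, s3}
read 0: {s2}
read 2: {s1, s4}
Final reachable set {s1, s4} has 2 states.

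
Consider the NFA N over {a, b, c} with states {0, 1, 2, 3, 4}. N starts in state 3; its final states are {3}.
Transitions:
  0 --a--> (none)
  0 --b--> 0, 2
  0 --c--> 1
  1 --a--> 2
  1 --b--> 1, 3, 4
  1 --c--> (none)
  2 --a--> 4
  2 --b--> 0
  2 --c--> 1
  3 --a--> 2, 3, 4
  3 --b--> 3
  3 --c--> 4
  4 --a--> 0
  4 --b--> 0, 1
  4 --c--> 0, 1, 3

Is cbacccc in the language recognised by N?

Start: {3}
read c: {4}
read b: {0, 1}
read a: {2}
read c: {1}
read c: {}
The reachable set is empty and stays empty for the remaining 2 symbols.
Reachable ∩ accepting = {} — empty.

rejected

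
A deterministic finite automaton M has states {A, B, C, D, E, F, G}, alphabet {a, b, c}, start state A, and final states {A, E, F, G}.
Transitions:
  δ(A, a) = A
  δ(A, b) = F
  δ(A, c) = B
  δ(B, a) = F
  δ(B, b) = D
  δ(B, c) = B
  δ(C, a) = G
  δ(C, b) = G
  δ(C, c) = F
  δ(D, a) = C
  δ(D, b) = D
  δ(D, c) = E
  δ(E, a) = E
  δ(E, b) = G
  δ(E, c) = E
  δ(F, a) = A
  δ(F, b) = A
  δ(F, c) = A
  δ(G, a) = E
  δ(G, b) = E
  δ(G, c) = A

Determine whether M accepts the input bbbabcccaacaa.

A --b--> F
F --b--> A
A --b--> F
F --a--> A
A --b--> F
F --c--> A
A --c--> B
B --c--> B
B --a--> F
F --a--> A
A --c--> B
B --a--> F
F --a--> A
End in state A, which is an accepting state.

accepted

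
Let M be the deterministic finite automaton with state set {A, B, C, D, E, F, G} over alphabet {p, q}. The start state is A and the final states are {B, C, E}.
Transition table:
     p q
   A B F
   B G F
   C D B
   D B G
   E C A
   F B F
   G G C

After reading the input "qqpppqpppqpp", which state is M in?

B

A --q--> F
F --q--> F
F --p--> B
B --p--> G
G --p--> G
G --q--> C
C --p--> D
D --p--> B
B --p--> G
G --q--> C
C --p--> D
D --p--> B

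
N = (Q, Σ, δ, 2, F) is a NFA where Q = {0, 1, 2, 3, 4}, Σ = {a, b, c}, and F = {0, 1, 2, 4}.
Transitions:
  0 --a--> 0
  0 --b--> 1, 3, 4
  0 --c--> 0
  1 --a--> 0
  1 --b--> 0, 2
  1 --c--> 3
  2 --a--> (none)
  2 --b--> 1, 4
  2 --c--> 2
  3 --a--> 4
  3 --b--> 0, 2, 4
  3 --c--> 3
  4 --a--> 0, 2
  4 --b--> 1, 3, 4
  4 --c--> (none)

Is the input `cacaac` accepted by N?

rejected

Start: {2}
read c: {2}
read a: {}
The reachable set is empty and stays empty for the remaining 4 symbols.
Reachable ∩ accepting = {} — empty.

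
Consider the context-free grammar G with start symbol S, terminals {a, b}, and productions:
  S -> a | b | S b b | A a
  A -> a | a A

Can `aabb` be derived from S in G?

yes

S ⇒ Sbb ⇒ Aabb ⇒ aabb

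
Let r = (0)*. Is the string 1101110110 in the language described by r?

no

1101110110 cannot be split into zero or more pieces each matching 0.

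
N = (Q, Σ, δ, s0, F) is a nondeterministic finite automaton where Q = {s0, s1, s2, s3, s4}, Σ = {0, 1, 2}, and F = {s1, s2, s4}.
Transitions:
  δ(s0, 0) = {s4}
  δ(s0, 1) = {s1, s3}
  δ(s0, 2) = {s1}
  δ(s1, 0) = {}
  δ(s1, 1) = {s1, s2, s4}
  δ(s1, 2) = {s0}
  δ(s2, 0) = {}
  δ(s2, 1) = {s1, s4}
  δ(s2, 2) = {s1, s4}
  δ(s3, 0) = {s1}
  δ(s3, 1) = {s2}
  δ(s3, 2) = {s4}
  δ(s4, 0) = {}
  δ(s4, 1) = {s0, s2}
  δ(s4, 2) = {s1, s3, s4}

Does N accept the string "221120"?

accepted

Start: {s0}
read 2: {s1}
read 2: {s0}
read 1: {s1, s3}
read 1: {s1, s2, s4}
read 2: {s0, s1, s3, s4}
read 0: {s1, s4}
Reachable ∩ accepting = {s1, s4} — nonempty.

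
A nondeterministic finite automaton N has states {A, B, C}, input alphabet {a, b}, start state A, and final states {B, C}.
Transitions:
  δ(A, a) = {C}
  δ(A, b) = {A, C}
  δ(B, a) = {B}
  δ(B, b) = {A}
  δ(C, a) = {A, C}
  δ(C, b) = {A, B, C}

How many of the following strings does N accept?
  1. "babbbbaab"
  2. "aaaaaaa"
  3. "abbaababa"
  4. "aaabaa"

4

"babbbbaab": accepted
"aaaaaaa": accepted
"abbaababa": accepted
"aaabaa": accepted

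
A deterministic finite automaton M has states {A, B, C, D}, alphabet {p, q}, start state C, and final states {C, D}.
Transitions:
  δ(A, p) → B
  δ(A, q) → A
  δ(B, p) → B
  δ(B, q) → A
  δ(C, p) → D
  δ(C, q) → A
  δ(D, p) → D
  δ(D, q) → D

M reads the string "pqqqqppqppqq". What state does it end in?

D

C --p--> D
D --q--> D
D --q--> D
D --q--> D
D --q--> D
D --p--> D
D --p--> D
D --q--> D
D --p--> D
D --p--> D
D --q--> D
D --q--> D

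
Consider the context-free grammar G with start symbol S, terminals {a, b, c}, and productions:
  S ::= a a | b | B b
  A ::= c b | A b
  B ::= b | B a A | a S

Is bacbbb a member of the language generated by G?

yes

S ⇒ Bb ⇒ BaAb ⇒ baAb ⇒ baAbb ⇒ bacbbb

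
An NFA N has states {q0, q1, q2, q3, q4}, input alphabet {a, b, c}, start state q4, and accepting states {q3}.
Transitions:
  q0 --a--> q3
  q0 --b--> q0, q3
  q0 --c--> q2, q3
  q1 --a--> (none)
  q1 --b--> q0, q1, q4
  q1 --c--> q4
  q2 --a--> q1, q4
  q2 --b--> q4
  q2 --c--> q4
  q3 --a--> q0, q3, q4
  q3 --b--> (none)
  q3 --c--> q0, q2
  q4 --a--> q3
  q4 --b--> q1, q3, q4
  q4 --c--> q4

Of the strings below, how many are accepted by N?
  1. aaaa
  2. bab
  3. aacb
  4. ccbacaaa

4

aaaa: accepted
bab: accepted
aacb: accepted
ccbacaaa: accepted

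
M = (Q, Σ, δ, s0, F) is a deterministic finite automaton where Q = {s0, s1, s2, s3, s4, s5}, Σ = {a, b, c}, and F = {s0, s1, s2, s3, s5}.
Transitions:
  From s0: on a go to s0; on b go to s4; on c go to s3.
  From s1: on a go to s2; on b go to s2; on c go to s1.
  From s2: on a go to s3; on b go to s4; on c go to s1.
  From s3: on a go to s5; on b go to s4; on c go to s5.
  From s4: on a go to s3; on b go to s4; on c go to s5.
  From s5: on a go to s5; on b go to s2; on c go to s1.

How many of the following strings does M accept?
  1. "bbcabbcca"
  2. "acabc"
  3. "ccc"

"bbcabbcca": accepted
"acabc": accepted
"ccc": accepted

3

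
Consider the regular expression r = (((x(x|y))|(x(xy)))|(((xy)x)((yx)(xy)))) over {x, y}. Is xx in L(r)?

yes

The left alternative ((x(x|y))|(x(xy))) matches xx.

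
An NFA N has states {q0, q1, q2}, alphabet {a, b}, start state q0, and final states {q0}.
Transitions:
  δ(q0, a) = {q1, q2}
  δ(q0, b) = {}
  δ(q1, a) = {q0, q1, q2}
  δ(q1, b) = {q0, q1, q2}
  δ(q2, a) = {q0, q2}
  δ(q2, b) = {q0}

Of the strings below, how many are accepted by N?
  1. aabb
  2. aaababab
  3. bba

2

aabb: accepted
aaababab: accepted
bba: rejected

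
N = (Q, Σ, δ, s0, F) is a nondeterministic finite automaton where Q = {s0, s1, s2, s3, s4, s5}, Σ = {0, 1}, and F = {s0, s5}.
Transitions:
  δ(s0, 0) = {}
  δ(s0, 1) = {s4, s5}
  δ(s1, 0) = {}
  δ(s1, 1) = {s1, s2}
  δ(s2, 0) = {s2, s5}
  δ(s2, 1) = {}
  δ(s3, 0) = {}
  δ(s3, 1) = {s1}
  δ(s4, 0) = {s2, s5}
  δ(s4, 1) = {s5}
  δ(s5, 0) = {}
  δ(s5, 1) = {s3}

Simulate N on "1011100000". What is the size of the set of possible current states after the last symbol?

Start: {s0}
read 1: {s4, s5}
read 0: {s2, s5}
read 1: {s3}
read 1: {s1}
read 1: {s1, s2}
read 0: {s2, s5}
read 0: {s2, s5}
read 0: {s2, s5}
read 0: {s2, s5}
read 0: {s2, s5}
Final reachable set {s2, s5} has 2 states.

2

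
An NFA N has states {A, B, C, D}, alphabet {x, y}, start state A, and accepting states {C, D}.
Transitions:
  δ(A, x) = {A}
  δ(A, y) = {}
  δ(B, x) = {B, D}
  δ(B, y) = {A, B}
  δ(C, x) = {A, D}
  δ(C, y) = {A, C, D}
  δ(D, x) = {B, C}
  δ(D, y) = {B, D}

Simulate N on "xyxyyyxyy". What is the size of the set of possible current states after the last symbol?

0

Start: {A}
read x: {A}
read y: {}
The reachable set is empty and stays empty for the remaining 7 symbols.
Final reachable set {} has 0 states.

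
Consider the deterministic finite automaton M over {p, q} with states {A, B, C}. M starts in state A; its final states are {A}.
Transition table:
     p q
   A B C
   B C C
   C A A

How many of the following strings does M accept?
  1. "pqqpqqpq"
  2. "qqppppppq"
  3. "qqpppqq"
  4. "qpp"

"pqqpqqpq": rejected
"qqppppppq": rejected
"qqpppqq": accepted
"qpp": rejected

1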